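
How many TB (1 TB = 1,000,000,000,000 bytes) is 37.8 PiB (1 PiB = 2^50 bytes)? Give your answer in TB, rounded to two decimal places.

42,559.02 TB

37.8 PiB = 37.8 × 2^50 bytes = 42,559,016,478,651,187.2 bytes
1 TB = 1,000,000,000,000 bytes
42,559,016,478,651,187.2 / 1,000,000,000,000 = 42,559.02 TB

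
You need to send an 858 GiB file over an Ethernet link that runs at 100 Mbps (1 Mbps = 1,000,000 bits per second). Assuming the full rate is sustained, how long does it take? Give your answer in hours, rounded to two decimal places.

858 GiB = 921,270,484,992 bytes = 7,370,163,879,936 bits
100 Mbps = 100,000,000 bits/s
time = 7,370,163,879,936 / 100,000,000 = 73,701.6388 s
73,701.6388 s / 3600 = 20.47 hours

20.47 hours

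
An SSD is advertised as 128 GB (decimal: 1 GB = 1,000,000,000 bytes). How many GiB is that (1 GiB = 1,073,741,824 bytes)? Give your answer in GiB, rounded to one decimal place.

128 GB = 128 × 10^9 bytes = 128,000,000,000 bytes
1 GiB = 1,073,741,824 bytes
128,000,000,000 / 1,073,741,824 = 119.2 GiB

119.2 GiB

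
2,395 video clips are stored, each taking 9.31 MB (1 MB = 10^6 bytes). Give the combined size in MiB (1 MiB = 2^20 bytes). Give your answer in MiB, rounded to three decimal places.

Total = 2,395 × 9.31 MB = 22297.45 MB
= 22297.45 × 1,000,000 bytes = 22,297,450,000 bytes
1 MiB = 1,048,576 bytes
22,297,450,000 / 1,048,576 = 21,264.505 MiB

21,264.505 MiB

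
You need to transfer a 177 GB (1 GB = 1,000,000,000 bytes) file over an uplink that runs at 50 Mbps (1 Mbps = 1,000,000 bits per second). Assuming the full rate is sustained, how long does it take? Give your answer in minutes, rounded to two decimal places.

177 GB = 177,000,000,000 bytes = 1,416,000,000,000 bits
50 Mbps = 50,000,000 bits/s
time = 1,416,000,000,000 / 50,000,000 = 28,320.000 s
28,320.000 s / 60 = 472.00 minutes

472.00 minutes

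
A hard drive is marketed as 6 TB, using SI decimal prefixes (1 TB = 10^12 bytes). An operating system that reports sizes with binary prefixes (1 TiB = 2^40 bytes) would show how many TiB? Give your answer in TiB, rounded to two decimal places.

6 TB × 1,000,000,000,000 bytes/TB = 6,000,000,000,000 bytes
1 TiB = 1,099,511,627,776 bytes
6,000,000,000,000 / 1,099,511,627,776 = 5.46 TiB

5.46 TiB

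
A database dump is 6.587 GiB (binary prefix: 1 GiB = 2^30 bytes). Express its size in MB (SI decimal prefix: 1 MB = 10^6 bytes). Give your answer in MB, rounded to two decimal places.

7,072.74 MB

6.587 GiB = 6.587 × 2^30 bytes = 7,072,737,394.688 bytes
1 MB = 10^6 bytes = 1,000,000 bytes
7,072,737,394.688 / 1,000,000 = 7,072.74 MB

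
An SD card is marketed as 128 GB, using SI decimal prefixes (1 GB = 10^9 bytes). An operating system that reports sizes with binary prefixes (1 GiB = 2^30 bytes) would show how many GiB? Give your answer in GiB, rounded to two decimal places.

128 GB = 128 × 10^9 bytes = 128,000,000,000 bytes
1 GiB = 1,073,741,824 bytes
128,000,000,000 / 1,073,741,824 = 119.21 GiB

119.21 GiB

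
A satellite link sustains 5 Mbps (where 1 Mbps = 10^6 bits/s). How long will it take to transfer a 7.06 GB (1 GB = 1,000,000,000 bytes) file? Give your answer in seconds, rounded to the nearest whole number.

7.06 GB = 7,060,000,000 bytes = 56,480,000,000 bits
5 Mbps = 5,000,000 bits/s
time = 56,480,000,000 / 5,000,000 = 11,296 s

11,296 seconds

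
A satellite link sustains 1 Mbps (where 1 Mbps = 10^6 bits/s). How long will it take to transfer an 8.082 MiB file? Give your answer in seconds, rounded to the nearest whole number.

68 seconds

8.082 MiB = 8,474,591.232 bytes = 67,796,729.856 bits
1 Mbps = 1,000,000 bits/s
time = 67,796,729.856 / 1,000,000 = 68 s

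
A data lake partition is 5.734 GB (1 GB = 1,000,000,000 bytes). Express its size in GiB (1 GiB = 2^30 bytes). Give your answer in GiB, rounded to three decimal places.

5.340 GiB

5.734 GB = 5.734 × 10^9 bytes = 5,734,000,000 bytes
1 GiB = 2^30 bytes = 1,073,741,824 bytes
5,734,000,000 / 1,073,741,824 = 5.340 GiB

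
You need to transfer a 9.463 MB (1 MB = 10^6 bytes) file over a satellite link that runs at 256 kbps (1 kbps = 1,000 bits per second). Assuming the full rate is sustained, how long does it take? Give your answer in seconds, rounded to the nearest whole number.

9.463 MB = 9,463,000 bytes = 75,704,000 bits
256 kbps = 256,000 bits/s
time = 75,704,000 / 256,000 = 296 s

296 seconds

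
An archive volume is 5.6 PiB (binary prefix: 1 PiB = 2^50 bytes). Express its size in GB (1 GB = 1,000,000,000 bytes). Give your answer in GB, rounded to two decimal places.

6,305,039.48 GB

5.6 PiB × 1,125,899,906,842,624 bytes/PiB = 6,305,039,478,318,694.4 bytes
1 GB = 1,000,000,000 bytes
6,305,039,478,318,694.4 / 1,000,000,000 = 6,305,039.48 GB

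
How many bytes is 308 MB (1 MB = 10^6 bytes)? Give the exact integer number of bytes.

308,000,000 bytes

308 × 1,000,000 = 308,000,000 bytes  (1 MB = 10^6 bytes)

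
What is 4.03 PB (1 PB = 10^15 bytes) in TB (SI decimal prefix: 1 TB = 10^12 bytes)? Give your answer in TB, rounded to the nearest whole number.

4.03 PB × 1,000,000,000,000,000 bytes/PB = 4,030,000,000,000,000 bytes
1 TB = 1,000,000,000,000 bytes
4,030,000,000,000,000 / 1,000,000,000,000 = 4,030 TB

4,030 TB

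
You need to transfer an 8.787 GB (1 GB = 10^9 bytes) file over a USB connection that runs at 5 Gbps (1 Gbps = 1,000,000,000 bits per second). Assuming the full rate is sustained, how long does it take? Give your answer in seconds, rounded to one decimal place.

14.1 seconds

8.787 GB = 8,787,000,000 bytes = 70,296,000,000 bits
5 Gbps = 5,000,000,000 bits/s
time = 70,296,000,000 / 5,000,000,000 = 14.1 s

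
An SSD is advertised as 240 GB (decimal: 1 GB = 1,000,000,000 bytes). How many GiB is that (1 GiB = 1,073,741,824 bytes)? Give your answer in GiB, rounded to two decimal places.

223.52 GiB

240 GB = 240 × 10^9 bytes = 240,000,000,000 bytes
1 GiB = 2^30 bytes = 1,073,741,824 bytes
240,000,000,000 / 1,073,741,824 = 223.52 GiB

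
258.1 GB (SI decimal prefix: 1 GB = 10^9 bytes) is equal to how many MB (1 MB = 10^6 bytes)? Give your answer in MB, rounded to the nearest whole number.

258,100 MB

258.1 GB × 1,000,000,000 bytes/GB = 258,100,000,000 bytes
1 MB = 1,000,000 bytes
258,100,000,000 / 1,000,000 = 258,100 MB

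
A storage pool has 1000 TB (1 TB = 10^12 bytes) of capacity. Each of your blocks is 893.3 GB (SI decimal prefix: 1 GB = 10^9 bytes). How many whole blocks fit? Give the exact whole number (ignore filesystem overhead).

Capacity: 1000 TB = 1,000,000,000,000,000 bytes
Per item: 893.3 GB = 893,300,000,000 bytes
⌊1,000,000,000,000,000 / 893,300,000,000⌋ = 1,119

1,119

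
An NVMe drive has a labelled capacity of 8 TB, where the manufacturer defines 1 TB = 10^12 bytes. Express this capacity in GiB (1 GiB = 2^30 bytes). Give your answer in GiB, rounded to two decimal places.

7,450.58 GiB

8 TB = 8 × 10^12 bytes = 8,000,000,000,000 bytes
1 GiB = 1,073,741,824 bytes
8,000,000,000,000 / 1,073,741,824 = 7,450.58 GiB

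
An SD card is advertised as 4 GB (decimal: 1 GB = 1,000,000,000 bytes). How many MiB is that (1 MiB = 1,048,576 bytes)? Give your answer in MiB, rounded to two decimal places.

4 GB = 4 × 10^9 bytes = 4,000,000,000 bytes
1 MiB = 1,048,576 bytes
4,000,000,000 / 1,048,576 = 3,814.70 MiB

3,814.70 MiB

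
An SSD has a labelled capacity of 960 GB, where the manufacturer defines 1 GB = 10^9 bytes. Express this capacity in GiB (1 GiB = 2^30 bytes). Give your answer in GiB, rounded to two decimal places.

960 GB = 960 × 10^9 bytes = 960,000,000,000 bytes
1 GiB = 1,073,741,824 bytes
960,000,000,000 / 1,073,741,824 = 894.07 GiB

894.07 GiB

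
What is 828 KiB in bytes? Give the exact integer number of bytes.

828 × 1,024 = 847,872 bytes

847,872 bytes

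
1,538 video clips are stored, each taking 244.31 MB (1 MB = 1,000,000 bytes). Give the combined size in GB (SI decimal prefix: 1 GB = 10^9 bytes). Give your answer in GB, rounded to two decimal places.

Total = 1,538 × 244.31 MB = 375748.78 MB
= 375748.78 × 1,000,000 bytes = 375,748,780,000 bytes
1 GB = 1,000,000,000 bytes
375,748,780,000 / 1,000,000,000 = 375.75 GB

375.75 GB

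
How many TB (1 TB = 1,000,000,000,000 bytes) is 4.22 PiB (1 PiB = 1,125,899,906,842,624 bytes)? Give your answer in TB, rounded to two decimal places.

4,751.30 TB

4.22 PiB × 1,125,899,906,842,624 bytes/PiB = 4,751,297,606,875,873.28 bytes
1 TB = 10^12 bytes = 1,000,000,000,000 bytes
4,751,297,606,875,873.28 / 1,000,000,000,000 = 4,751.30 TB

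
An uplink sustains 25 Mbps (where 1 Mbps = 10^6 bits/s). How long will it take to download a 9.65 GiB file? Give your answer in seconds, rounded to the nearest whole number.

9.65 GiB = 10,361,608,601.6 bytes = 82,892,868,812.8 bits
25 Mbps = 25,000,000 bits/s
time = 82,892,868,812.8 / 25,000,000 = 3,316 s

3,316 seconds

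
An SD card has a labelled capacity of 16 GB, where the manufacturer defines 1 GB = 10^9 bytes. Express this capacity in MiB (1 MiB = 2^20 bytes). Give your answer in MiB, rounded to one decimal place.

16 GB = 16 × 10^9 bytes = 16,000,000,000 bytes
1 MiB = 1,048,576 bytes
16,000,000,000 / 1,048,576 = 15,258.8 MiB

15,258.8 MiB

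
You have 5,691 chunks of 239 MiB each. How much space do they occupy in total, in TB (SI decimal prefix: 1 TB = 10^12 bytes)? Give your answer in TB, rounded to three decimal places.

1.426 TB

Total = 5,691 × 239 MiB = 1,360,149 MiB
= 1,360,149 × 1,048,576 bytes = 1,426,219,597,824 bytes
1 TB = 1,000,000,000,000 bytes
1,426,219,597,824 / 1,000,000,000,000 = 1.426 TB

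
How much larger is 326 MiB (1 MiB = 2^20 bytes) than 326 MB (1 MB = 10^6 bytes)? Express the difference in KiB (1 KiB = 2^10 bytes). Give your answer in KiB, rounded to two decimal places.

326 MiB = 326 × 1,048,576 = 341,835,776 bytes
326 MB = 326 × 1,000,000 = 326,000,000 bytes
difference = 15,835,776 bytes
15,835,776 / 1,024 = 15,464.63 KiB

15,464.63 KiB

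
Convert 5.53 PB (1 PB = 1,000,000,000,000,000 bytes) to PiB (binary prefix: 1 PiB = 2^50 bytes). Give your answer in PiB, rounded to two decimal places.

4.91 PiB

5.53 PB = 5.53 × 10^15 bytes = 5,530,000,000,000,000 bytes
1 PiB = 1,125,899,906,842,624 bytes
5,530,000,000,000,000 / 1,125,899,906,842,624 = 4.91 PiB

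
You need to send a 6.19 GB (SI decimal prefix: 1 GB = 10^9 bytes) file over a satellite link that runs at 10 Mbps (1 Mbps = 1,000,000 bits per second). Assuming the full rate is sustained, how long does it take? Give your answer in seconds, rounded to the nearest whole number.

4,952 seconds

6.19 GB = 6,190,000,000 bytes = 49,520,000,000 bits
10 Mbps = 10,000,000 bits/s
time = 49,520,000,000 / 10,000,000 = 4,952 s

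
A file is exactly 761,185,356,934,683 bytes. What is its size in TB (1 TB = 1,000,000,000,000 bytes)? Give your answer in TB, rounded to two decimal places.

761,185,356,934,683 bytes given.
1 TB = 10^12 bytes = 1,000,000,000,000 bytes
761,185,356,934,683 / 1,000,000,000,000 = 761.19 TB

761.19 TB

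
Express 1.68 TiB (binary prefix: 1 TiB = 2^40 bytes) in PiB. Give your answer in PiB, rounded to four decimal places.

0.0016 PiB

1.68 TiB = 1.68 × 2^40 bytes = 1,847,179,534,663.68 bytes
1 PiB = 2^50 bytes = 1,125,899,906,842,624 bytes
1,847,179,534,663.68 / 1,125,899,906,842,624 = 0.0016 PiB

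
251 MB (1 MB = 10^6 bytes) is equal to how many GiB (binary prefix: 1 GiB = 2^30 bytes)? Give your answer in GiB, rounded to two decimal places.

0.23 GiB

251 MB × 1,000,000 bytes/MB = 251,000,000 bytes
1 GiB = 1,073,741,824 bytes
251,000,000 / 1,073,741,824 = 0.23 GiB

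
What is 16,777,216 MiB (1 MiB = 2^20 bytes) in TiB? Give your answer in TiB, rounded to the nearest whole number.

16 TiB

16,777,216 MiB = 16,777,216 × 2^20 bytes = 17,592,186,044,416 bytes
1 TiB = 1,099,511,627,776 bytes
17,592,186,044,416 / 1,099,511,627,776 = 16 TiB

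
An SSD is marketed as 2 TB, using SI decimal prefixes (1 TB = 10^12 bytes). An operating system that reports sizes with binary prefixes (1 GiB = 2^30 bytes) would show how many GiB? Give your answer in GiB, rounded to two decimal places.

1,862.65 GiB

2 TB = 2 × 10^12 bytes = 2,000,000,000,000 bytes
1 GiB = 1,073,741,824 bytes
2,000,000,000,000 / 1,073,741,824 = 1,862.65 GiB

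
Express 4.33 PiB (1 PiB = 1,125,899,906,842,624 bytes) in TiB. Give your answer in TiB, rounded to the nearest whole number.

4,434 TiB

4.33 PiB = 4.33 × 2^50 bytes = 4,875,146,596,628,561.92 bytes
1 TiB = 1,099,511,627,776 bytes
4,875,146,596,628,561.92 / 1,099,511,627,776 = 4,434 TiB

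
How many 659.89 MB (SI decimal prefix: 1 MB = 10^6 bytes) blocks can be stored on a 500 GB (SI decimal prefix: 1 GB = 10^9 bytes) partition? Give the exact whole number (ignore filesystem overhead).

757

Capacity: 500 GB = 500,000,000,000 bytes
Per item: 659.89 MB = 659,890,000 bytes
⌊500,000,000,000 / 659,890,000⌋ = 757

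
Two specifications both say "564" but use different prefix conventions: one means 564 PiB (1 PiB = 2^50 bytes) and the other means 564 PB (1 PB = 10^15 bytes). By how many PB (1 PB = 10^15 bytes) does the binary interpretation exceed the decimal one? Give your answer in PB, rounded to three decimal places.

71.008 PB

564 PiB = 564 × 1,125,899,906,842,624 = 635,007,547,459,239,936 bytes
564 PB = 564 × 1,000,000,000,000,000 = 564,000,000,000,000,000 bytes
difference = 71,007,547,459,239,936 bytes
71,007,547,459,239,936 / 1,000,000,000,000,000 = 71.008 PB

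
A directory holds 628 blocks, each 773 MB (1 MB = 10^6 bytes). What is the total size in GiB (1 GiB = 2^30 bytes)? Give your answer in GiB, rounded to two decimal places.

Total = 628 × 773 MB = 485,444 MB
= 485,444 × 1,000,000 bytes = 485,444,000,000 bytes
1 GiB = 1,073,741,824 bytes
485,444,000,000 / 1,073,741,824 = 452.10 GiB

452.10 GiB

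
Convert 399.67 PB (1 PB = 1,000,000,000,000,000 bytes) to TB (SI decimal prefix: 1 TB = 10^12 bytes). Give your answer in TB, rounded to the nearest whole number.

399,670 TB

399.67 PB × 1,000,000,000,000,000 bytes/PB = 399,670,000,000,000,000 bytes
1 TB = 10^12 bytes = 1,000,000,000,000 bytes
399,670,000,000,000,000 / 1,000,000,000,000 = 399,670 TB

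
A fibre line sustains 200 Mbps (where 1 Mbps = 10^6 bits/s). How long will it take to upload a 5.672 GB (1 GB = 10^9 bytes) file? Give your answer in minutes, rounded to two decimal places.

5.672 GB = 5,672,000,000 bytes = 45,376,000,000 bits
200 Mbps = 200,000,000 bits/s
time = 45,376,000,000 / 200,000,000 = 226.880 s
226.880 s / 60 = 3.78 minutes

3.78 minutes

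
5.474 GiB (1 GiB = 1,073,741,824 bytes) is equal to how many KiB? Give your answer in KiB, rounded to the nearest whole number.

5,739,905 KiB

5.474 GiB = 5.474 × 2^30 bytes = 5,877,662,744.576 bytes
1 KiB = 2^10 bytes = 1,024 bytes
5,877,662,744.576 / 1,024 = 5,739,905 KiB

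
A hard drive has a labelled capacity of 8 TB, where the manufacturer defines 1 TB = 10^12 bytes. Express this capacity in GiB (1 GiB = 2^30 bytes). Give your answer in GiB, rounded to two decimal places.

8 TB = 8 × 10^12 bytes = 8,000,000,000,000 bytes
1 GiB = 1,073,741,824 bytes
8,000,000,000,000 / 1,073,741,824 = 7,450.58 GiB

7,450.58 GiB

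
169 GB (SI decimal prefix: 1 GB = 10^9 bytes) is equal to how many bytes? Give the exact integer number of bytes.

169,000,000,000 bytes

169 × 1,000,000,000 = 169,000,000,000 bytes  (1 GB = 10^9 bytes)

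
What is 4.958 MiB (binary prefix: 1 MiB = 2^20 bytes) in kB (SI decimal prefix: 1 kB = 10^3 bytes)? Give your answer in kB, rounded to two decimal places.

5,198.84 kB

4.958 MiB = 4.958 × 2^20 bytes = 5,198,839.808 bytes
1 kB = 10^3 bytes = 1,000 bytes
5,198,839.808 / 1,000 = 5,198.84 kB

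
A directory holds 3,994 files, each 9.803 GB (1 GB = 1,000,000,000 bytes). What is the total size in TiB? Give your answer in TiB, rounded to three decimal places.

35.610 TiB

Total = 3,994 × 9.803 GB = 39153.182 GB
= 39153.182 × 1,000,000,000 bytes = 39,153,182,000,000 bytes
1 TiB = 1,099,511,627,776 bytes
39,153,182,000,000 / 1,099,511,627,776 = 35.610 TiB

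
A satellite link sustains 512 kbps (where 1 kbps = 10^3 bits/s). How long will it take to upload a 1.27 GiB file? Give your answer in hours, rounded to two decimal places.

5.92 hours

1.27 GiB = 1,363,652,116.48 bytes = 10,909,216,931.84 bits
512 kbps = 512,000 bits/s
time = 10,909,216,931.84 / 512,000 = 21,307.0643 s
21,307.0643 s / 3600 = 5.92 hours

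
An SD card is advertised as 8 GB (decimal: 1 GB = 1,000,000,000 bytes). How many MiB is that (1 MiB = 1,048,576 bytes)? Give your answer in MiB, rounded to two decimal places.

8 GB = 8 × 10^9 bytes = 8,000,000,000 bytes
1 MiB = 2^20 bytes = 1,048,576 bytes
8,000,000,000 / 1,048,576 = 7,629.39 MiB

7,629.39 MiB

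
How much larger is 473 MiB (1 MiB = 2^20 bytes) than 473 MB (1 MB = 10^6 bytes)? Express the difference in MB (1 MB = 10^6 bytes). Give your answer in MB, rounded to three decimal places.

22.976 MB

473 MiB = 473 × 1,048,576 = 495,976,448 bytes
473 MB = 473 × 1,000,000 = 473,000,000 bytes
difference = 22,976,448 bytes
22,976,448 / 1,000,000 = 22.976 MB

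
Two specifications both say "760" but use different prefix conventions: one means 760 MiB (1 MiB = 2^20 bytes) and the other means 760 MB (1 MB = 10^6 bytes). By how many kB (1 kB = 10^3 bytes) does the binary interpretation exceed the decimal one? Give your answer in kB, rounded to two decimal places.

36,917.76 kB

760 MiB = 760 × 1,048,576 = 796,917,760 bytes
760 MB = 760 × 1,000,000 = 760,000,000 bytes
difference = 36,917,760 bytes
36,917,760 / 1,000 = 36,917.76 kB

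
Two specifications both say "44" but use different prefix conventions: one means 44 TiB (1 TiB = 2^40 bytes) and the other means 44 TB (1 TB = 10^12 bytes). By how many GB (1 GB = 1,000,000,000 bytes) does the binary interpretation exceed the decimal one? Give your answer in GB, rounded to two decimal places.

44 TiB = 44 × 1,099,511,627,776 = 48,378,511,622,144 bytes
44 TB = 44 × 1,000,000,000,000 = 44,000,000,000,000 bytes
difference = 4,378,511,622,144 bytes
4,378,511,622,144 / 1,000,000,000 = 4,378.51 GB

4,378.51 GB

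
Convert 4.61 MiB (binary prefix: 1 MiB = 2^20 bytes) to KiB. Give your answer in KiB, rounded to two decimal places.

4,720.64 KiB

4.61 MiB = 4.61 × 2^20 bytes = 4,833,935.36 bytes
1 KiB = 2^10 bytes = 1,024 bytes
4,833,935.36 / 1,024 = 4,720.64 KiB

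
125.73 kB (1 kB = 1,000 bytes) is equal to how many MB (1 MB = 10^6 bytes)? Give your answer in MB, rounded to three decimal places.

125.73 kB = 125.73 × 10^3 bytes = 125,730 bytes
1 MB = 10^6 bytes = 1,000,000 bytes
125,730 / 1,000,000 = 0.126 MB

0.126 MB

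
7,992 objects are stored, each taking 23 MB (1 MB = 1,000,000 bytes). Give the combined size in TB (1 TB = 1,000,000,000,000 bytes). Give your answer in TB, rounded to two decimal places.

Total = 7,992 × 23 MB = 183,816 MB
= 183,816 × 1,000,000 bytes = 183,816,000,000 bytes
1 TB = 1,000,000,000,000 bytes
183,816,000,000 / 1,000,000,000,000 = 0.18 TB

0.18 TB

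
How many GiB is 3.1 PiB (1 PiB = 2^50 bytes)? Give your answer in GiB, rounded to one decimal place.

3,250,585.6 GiB

3.1 PiB = 3.1 × 2^50 bytes = 3,490,289,711,212,134.4 bytes
1 GiB = 2^30 bytes = 1,073,741,824 bytes
3,490,289,711,212,134.4 / 1,073,741,824 = 3,250,585.6 GiB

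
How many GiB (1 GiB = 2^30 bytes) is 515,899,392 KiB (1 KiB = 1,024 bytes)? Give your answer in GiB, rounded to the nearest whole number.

515,899,392 KiB = 515,899,392 × 2^10 bytes = 528,280,977,408 bytes
1 GiB = 2^30 bytes = 1,073,741,824 bytes
528,280,977,408 / 1,073,741,824 = 492 GiB

492 GiB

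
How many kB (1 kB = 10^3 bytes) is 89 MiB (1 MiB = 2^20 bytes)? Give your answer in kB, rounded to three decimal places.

93,323.264 kB

89 MiB × 1,048,576 bytes/MiB = 93,323,264 bytes
1 kB = 10^3 bytes = 1,000 bytes
93,323,264 / 1,000 = 93,323.264 kB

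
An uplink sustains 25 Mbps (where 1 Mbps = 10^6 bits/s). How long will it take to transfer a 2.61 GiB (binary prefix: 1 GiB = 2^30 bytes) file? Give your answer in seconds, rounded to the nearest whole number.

897 seconds

2.61 GiB = 2,802,466,160.64 bytes = 22,419,729,285.12 bits
25 Mbps = 25,000,000 bits/s
time = 22,419,729,285.12 / 25,000,000 = 897 s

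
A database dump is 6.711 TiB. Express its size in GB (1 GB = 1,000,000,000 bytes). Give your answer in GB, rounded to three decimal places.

6.711 TiB = 6.711 × 2^40 bytes = 7,378,822,534,004.736 bytes
1 GB = 10^9 bytes = 1,000,000,000 bytes
7,378,822,534,004.736 / 1,000,000,000 = 7,378.823 GB

7,378.823 GB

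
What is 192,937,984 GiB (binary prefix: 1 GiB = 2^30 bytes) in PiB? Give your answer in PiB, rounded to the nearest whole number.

184 PiB

192,937,984 GiB × 1,073,741,824 bytes/GiB = 207,165,582,859,042,816 bytes
1 PiB = 1,125,899,906,842,624 bytes
207,165,582,859,042,816 / 1,125,899,906,842,624 = 184 PiB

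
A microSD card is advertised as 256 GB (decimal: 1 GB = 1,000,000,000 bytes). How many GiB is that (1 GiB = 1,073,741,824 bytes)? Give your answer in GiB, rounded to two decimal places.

256 GB × 1,000,000,000 bytes/GB = 256,000,000,000 bytes
1 GiB = 1,073,741,824 bytes
256,000,000,000 / 1,073,741,824 = 238.42 GiB

238.42 GiB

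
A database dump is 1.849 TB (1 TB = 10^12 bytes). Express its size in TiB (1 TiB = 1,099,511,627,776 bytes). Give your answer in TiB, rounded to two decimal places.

1.68 TiB

1.849 TB × 1,000,000,000,000 bytes/TB = 1,849,000,000,000 bytes
1 TiB = 1,099,511,627,776 bytes
1,849,000,000,000 / 1,099,511,627,776 = 1.68 TiB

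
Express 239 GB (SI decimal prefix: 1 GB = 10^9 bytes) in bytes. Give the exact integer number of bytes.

239 × 1,000,000,000 = 239,000,000,000 bytes

239,000,000,000 bytes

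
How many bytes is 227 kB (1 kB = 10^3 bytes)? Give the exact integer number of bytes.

227,000 bytes

227 × 1,000 = 227,000 bytes  (1 kB = 10^3 bytes)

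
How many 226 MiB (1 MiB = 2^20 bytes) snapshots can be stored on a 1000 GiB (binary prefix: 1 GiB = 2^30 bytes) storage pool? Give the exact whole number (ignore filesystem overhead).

4,530

Capacity: 1000 GiB = 1,073,741,824,000 bytes
Per item: 226 MiB = 236,978,176 bytes
⌊1,073,741,824,000 / 236,978,176⌋ = 4,530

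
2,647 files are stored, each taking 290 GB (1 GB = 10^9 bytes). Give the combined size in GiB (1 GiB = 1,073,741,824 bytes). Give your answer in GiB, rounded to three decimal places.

714,911.148 GiB

Total = 2,647 × 290 GB = 767,630 GB
= 767,630 × 1,000,000,000 bytes = 767,630,000,000,000 bytes
1 GiB = 1,073,741,824 bytes
767,630,000,000,000 / 1,073,741,824 = 714,911.148 GiB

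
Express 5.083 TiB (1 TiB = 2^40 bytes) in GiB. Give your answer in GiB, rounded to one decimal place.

5,205.0 GiB

5.083 TiB × 1,099,511,627,776 bytes/TiB = 5,588,817,603,985.408 bytes
1 GiB = 2^30 bytes = 1,073,741,824 bytes
5,588,817,603,985.408 / 1,073,741,824 = 5,205.0 GiB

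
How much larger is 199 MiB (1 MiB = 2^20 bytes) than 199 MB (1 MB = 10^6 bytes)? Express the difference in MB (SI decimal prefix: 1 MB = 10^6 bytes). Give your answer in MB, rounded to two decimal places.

199 MiB = 199 × 1,048,576 = 208,666,624 bytes
199 MB = 199 × 1,000,000 = 199,000,000 bytes
difference = 9,666,624 bytes
9,666,624 / 1,000,000 = 9.67 MB

9.67 MB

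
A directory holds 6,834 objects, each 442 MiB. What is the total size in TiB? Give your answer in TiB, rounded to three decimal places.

2.881 TiB

Total = 6,834 × 442 MiB = 3,020,628 MiB
= 3,020,628 × 1,048,576 bytes = 3,167,358,025,728 bytes
1 TiB = 1,099,511,627,776 bytes
3,167,358,025,728 / 1,099,511,627,776 = 2.881 TiB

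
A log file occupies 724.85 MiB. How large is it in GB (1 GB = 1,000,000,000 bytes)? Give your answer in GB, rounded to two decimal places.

724.85 MiB = 724.85 × 2^20 bytes = 760,060,313.6 bytes
1 GB = 1,000,000,000 bytes
760,060,313.6 / 1,000,000,000 = 0.76 GB

0.76 GB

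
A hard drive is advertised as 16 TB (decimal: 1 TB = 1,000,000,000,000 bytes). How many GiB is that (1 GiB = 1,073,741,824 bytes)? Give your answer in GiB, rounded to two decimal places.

16 TB × 1,000,000,000,000 bytes/TB = 16,000,000,000,000 bytes
1 GiB = 2^30 bytes = 1,073,741,824 bytes
16,000,000,000,000 / 1,073,741,824 = 14,901.16 GiB

14,901.16 GiB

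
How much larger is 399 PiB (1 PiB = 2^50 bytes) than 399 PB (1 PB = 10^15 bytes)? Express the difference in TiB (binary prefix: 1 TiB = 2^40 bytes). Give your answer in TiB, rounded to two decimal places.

399 PiB = 399 × 1,125,899,906,842,624 = 449,234,062,830,206,976 bytes
399 PB = 399 × 1,000,000,000,000,000 = 399,000,000,000,000,000 bytes
difference = 50,234,062,830,206,976 bytes
50,234,062,830,206,976 / 1,099,511,627,776 = 45,687.61 TiB

45,687.61 TiB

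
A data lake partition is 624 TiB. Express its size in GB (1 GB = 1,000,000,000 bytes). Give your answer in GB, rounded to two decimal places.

624 TiB × 1,099,511,627,776 bytes/TiB = 686,095,255,732,224 bytes
1 GB = 10^9 bytes = 1,000,000,000 bytes
686,095,255,732,224 / 1,000,000,000 = 686,095.26 GB

686,095.26 GB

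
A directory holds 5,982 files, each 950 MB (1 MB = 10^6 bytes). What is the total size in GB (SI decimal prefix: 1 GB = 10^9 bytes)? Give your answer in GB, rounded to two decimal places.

Total = 5,982 × 950 MB = 5,682,900 MB
= 5,682,900 × 1,000,000 bytes = 5,682,900,000,000 bytes
1 GB = 1,000,000,000 bytes
5,682,900,000,000 / 1,000,000,000 = 5,682.90 GB

5,682.90 GB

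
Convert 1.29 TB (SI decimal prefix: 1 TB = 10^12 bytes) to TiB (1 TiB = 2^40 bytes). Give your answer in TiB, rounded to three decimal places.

1.173 TiB

1.29 TB × 1,000,000,000,000 bytes/TB = 1,290,000,000,000 bytes
1 TiB = 2^40 bytes = 1,099,511,627,776 bytes
1,290,000,000,000 / 1,099,511,627,776 = 1.173 TiB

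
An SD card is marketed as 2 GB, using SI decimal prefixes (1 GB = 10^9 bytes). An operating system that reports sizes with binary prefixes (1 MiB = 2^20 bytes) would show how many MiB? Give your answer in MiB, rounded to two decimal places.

1,907.35 MiB

2 GB × 1,000,000,000 bytes/GB = 2,000,000,000 bytes
1 MiB = 1,048,576 bytes
2,000,000,000 / 1,048,576 = 1,907.35 MiB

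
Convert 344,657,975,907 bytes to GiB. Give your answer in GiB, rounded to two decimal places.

344,657,975,907 bytes given.
1 GiB = 1,073,741,824 bytes
344,657,975,907 / 1,073,741,824 = 320.99 GiB

320.99 GiB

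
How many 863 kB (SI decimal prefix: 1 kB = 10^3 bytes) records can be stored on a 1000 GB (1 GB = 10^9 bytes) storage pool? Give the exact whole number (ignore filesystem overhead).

Capacity: 1000 GB = 1,000,000,000,000 bytes
Per item: 863 kB = 863,000 bytes
⌊1,000,000,000,000 / 863,000⌋ = 1,158,748

1,158,748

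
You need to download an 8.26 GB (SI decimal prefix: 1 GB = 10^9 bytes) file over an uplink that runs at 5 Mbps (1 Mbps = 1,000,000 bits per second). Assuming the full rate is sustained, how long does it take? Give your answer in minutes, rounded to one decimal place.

220.3 minutes

8.26 GB = 8,260,000,000 bytes = 66,080,000,000 bits
5 Mbps = 5,000,000 bits/s
time = 66,080,000,000 / 5,000,000 = 13,216.00 s
13,216.00 s / 60 = 220.3 minutes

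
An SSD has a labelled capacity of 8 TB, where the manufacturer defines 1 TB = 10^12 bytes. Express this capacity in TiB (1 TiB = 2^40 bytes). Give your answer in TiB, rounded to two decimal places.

8 TB = 8 × 10^12 bytes = 8,000,000,000,000 bytes
1 TiB = 1,099,511,627,776 bytes
8,000,000,000,000 / 1,099,511,627,776 = 7.28 TiB

7.28 TiB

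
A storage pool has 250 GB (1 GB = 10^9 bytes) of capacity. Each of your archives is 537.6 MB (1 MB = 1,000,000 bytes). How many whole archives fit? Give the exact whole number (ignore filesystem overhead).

465

Capacity: 250 GB = 250,000,000,000 bytes
Per item: 537.6 MB = 537,600,000 bytes
⌊250,000,000,000 / 537,600,000⌋ = 465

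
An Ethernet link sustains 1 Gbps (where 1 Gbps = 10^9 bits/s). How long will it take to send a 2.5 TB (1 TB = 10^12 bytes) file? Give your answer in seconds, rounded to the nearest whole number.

20,000 seconds

2.5 TB = 2,500,000,000,000 bytes = 20,000,000,000,000 bits
1 Gbps = 1,000,000,000 bits/s
time = 20,000,000,000,000 / 1,000,000,000 = 20,000 s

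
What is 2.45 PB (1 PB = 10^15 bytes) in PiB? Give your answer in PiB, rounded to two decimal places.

2.45 PB × 1,000,000,000,000,000 bytes/PB = 2,450,000,000,000,000 bytes
1 PiB = 2^50 bytes = 1,125,899,906,842,624 bytes
2,450,000,000,000,000 / 1,125,899,906,842,624 = 2.18 PiB

2.18 PiB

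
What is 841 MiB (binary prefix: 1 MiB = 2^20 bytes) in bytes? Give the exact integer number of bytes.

841 × 1,048,576 = 881,852,416 bytes  (1 MiB = 2^20 bytes)

881,852,416 bytes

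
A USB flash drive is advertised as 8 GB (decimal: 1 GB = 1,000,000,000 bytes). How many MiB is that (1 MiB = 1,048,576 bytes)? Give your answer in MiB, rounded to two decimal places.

8 GB × 1,000,000,000 bytes/GB = 8,000,000,000 bytes
1 MiB = 2^20 bytes = 1,048,576 bytes
8,000,000,000 / 1,048,576 = 7,629.39 MiB

7,629.39 MiB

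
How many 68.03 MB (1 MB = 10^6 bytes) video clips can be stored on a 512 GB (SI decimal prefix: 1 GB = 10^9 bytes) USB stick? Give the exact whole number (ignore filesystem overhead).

Capacity: 512 GB = 512,000,000,000 bytes
Per item: 68.03 MB = 68,030,000 bytes
⌊512,000,000,000 / 68,030,000⌋ = 7,526

7,526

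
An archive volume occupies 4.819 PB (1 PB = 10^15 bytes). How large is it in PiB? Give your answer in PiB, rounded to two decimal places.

4.819 PB × 1,000,000,000,000,000 bytes/PB = 4,819,000,000,000,000 bytes
1 PiB = 1,125,899,906,842,624 bytes
4,819,000,000,000,000 / 1,125,899,906,842,624 = 4.28 PiB

4.28 PiB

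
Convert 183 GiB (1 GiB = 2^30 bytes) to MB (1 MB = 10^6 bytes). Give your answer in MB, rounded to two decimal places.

196,494.75 MB

183 GiB = 183 × 2^30 bytes = 196,494,753,792 bytes
1 MB = 10^6 bytes = 1,000,000 bytes
196,494,753,792 / 1,000,000 = 196,494.75 MB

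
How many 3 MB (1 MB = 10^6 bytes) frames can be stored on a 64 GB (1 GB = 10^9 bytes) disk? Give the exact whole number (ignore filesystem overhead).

21,333

Capacity: 64 GB = 64,000,000,000 bytes
Per item: 3 MB = 3,000,000 bytes
⌊64,000,000,000 / 3,000,000⌋ = 21,333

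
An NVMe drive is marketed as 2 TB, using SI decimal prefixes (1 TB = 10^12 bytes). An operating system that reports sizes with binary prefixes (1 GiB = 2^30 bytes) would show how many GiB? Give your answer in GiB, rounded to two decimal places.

2 TB = 2 × 10^12 bytes = 2,000,000,000,000 bytes
1 GiB = 2^30 bytes = 1,073,741,824 bytes
2,000,000,000,000 / 1,073,741,824 = 1,862.65 GiB

1,862.65 GiB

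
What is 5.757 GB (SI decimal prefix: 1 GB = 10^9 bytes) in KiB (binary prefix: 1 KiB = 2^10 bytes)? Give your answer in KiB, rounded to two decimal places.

5,622,070.31 KiB

5.757 GB × 1,000,000,000 bytes/GB = 5,757,000,000 bytes
1 KiB = 1,024 bytes
5,757,000,000 / 1,024 = 5,622,070.31 KiB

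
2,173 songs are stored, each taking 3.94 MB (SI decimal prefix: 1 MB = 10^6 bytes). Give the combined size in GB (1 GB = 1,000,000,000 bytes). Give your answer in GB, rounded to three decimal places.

Total = 2,173 × 3.94 MB = 8561.62 MB
= 8561.62 × 1,000,000 bytes = 8,561,620,000 bytes
1 GB = 1,000,000,000 bytes
8,561,620,000 / 1,000,000,000 = 8.562 GB

8.562 GB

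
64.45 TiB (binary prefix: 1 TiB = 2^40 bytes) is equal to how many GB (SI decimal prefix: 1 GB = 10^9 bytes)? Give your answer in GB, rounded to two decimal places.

64.45 TiB = 64.45 × 2^40 bytes = 70,863,524,410,163.2 bytes
1 GB = 10^9 bytes = 1,000,000,000 bytes
70,863,524,410,163.2 / 1,000,000,000 = 70,863.52 GB

70,863.52 GB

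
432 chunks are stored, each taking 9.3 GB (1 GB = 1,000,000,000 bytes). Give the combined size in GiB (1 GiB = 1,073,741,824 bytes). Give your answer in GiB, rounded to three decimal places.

Total = 432 × 9.3 GB = 4017.6 GB
= 4017.6 × 1,000,000,000 bytes = 4,017,600,000,000 bytes
1 GiB = 1,073,741,824 bytes
4,017,600,000,000 / 1,073,741,824 = 3,741.682 GiB

3,741.682 GiB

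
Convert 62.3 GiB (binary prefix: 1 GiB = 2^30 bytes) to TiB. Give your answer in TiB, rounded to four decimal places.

62.3 GiB = 62.3 × 2^30 bytes = 66,894,115,635.2 bytes
1 TiB = 2^40 bytes = 1,099,511,627,776 bytes
66,894,115,635.2 / 1,099,511,627,776 = 0.0608 TiB

0.0608 TiB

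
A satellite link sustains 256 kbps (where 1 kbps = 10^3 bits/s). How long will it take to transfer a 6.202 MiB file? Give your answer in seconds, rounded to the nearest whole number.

203 seconds

6.202 MiB = 6,503,268.352 bytes = 52,026,146.816 bits
256 kbps = 256,000 bits/s
time = 52,026,146.816 / 256,000 = 203 s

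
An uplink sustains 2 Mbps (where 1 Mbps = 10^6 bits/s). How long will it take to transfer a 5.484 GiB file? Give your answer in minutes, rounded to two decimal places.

392.56 minutes

5.484 GiB = 5,888,400,162.816 bytes = 47,107,201,302.528 bits
2 Mbps = 2,000,000 bits/s
time = 47,107,201,302.528 / 2,000,000 = 23,553.601 s
23,553.601 s / 60 = 392.56 minutes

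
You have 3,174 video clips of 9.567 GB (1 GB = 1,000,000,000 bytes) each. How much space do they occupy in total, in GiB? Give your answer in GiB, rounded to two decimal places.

28,280.22 GiB

Total = 3,174 × 9.567 GB = 30365.658 GB
= 30365.658 × 1,000,000,000 bytes = 30,365,658,000,000 bytes
1 GiB = 1,073,741,824 bytes
30,365,658,000,000 / 1,073,741,824 = 28,280.22 GiB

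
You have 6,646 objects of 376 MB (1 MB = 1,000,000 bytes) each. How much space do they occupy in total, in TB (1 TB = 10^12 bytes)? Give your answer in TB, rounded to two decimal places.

Total = 6,646 × 376 MB = 2,498,896 MB
= 2,498,896 × 1,000,000 bytes = 2,498,896,000,000 bytes
1 TB = 1,000,000,000,000 bytes
2,498,896,000,000 / 1,000,000,000,000 = 2.50 TB

2.50 TB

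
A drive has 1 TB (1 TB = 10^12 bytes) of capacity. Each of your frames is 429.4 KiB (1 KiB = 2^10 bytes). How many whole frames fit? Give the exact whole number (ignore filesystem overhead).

Capacity: 1 TB = 1,000,000,000,000 bytes
Per item: 429.4 KiB = 439,705.6 bytes
⌊1,000,000,000,000 / 439,705.6⌋ = 2,274,248

2,274,248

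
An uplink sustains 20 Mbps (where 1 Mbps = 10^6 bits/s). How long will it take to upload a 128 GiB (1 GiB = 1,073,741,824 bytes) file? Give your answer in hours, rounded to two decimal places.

128 GiB = 137,438,953,472 bytes = 1,099,511,627,776 bits
20 Mbps = 20,000,000 bits/s
time = 1,099,511,627,776 / 20,000,000 = 54,975.5814 s
54,975.5814 s / 3600 = 15.27 hours

15.27 hours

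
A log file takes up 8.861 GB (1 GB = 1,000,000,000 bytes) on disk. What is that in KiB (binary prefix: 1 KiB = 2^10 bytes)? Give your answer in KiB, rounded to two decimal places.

8,653,320.31 KiB

8.861 GB = 8.861 × 10^9 bytes = 8,861,000,000 bytes
1 KiB = 1,024 bytes
8,861,000,000 / 1,024 = 8,653,320.31 KiB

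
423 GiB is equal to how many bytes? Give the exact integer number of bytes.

423 × 1,073,741,824 = 454,192,791,552 bytes

454,192,791,552 bytes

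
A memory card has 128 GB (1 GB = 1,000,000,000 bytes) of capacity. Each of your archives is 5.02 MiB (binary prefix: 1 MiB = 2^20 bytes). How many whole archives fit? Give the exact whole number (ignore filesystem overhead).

Capacity: 128 GB = 128,000,000,000 bytes
Per item: 5.02 MiB = 5,263,851.52 bytes
⌊128,000,000,000 / 5,263,851.52⌋ = 24,316

24,316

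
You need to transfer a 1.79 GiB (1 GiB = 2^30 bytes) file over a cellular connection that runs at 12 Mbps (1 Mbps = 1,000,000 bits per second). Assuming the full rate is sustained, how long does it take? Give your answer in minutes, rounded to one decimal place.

21.4 minutes

1.79 GiB = 1,921,997,864.96 bytes = 15,375,982,919.68 bits
12 Mbps = 12,000,000 bits/s
time = 15,375,982,919.68 / 12,000,000 = 1,281.33 s
1,281.33 s / 60 = 21.4 minutes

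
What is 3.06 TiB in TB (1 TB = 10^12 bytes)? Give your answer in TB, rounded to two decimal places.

3.36 TB

3.06 TiB = 3.06 × 2^40 bytes = 3,364,505,580,994.56 bytes
1 TB = 10^12 bytes = 1,000,000,000,000 bytes
3,364,505,580,994.56 / 1,000,000,000,000 = 3.36 TB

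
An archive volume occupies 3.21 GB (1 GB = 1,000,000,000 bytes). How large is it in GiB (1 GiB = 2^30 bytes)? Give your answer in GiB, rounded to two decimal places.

2.99 GiB

3.21 GB = 3.21 × 10^9 bytes = 3,210,000,000 bytes
1 GiB = 2^30 bytes = 1,073,741,824 bytes
3,210,000,000 / 1,073,741,824 = 2.99 GiB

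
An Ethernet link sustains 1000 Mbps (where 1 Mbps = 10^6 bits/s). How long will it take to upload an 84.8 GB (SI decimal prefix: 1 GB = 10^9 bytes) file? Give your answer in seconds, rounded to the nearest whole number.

84.8 GB = 84,800,000,000 bytes = 678,400,000,000 bits
1000 Mbps = 1,000,000,000 bits/s
time = 678,400,000,000 / 1,000,000,000 = 678 s

678 seconds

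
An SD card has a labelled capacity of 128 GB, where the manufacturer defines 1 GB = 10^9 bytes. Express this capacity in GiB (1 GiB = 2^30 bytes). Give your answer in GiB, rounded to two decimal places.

128 GB × 1,000,000,000 bytes/GB = 128,000,000,000 bytes
1 GiB = 2^30 bytes = 1,073,741,824 bytes
128,000,000,000 / 1,073,741,824 = 119.21 GiB

119.21 GiB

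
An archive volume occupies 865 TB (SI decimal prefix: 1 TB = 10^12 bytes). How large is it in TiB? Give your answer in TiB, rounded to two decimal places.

865 TB = 865 × 10^12 bytes = 865,000,000,000,000 bytes
1 TiB = 1,099,511,627,776 bytes
865,000,000,000,000 / 1,099,511,627,776 = 786.71 TiB

786.71 TiB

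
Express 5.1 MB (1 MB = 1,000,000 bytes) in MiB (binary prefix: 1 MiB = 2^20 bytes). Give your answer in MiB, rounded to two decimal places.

5.1 MB × 1,000,000 bytes/MB = 5,100,000 bytes
1 MiB = 2^20 bytes = 1,048,576 bytes
5,100,000 / 1,048,576 = 4.86 MiB

4.86 MiB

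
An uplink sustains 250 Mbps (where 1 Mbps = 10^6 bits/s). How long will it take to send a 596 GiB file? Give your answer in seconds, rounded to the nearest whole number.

596 GiB = 639,950,127,104 bytes = 5,119,601,016,832 bits
250 Mbps = 250,000,000 bits/s
time = 5,119,601,016,832 / 250,000,000 = 20,478 s

20,478 seconds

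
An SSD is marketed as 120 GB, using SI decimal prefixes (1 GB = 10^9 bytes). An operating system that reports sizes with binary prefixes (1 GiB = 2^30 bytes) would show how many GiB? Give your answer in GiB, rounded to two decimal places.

120 GB = 120 × 10^9 bytes = 120,000,000,000 bytes
1 GiB = 2^30 bytes = 1,073,741,824 bytes
120,000,000,000 / 1,073,741,824 = 111.76 GiB

111.76 GiB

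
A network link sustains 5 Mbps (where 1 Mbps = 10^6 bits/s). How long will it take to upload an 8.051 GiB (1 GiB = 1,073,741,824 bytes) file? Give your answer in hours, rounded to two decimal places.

3.84 hours

8.051 GiB = 8,644,695,425.024 bytes = 69,157,563,400.192 bits
5 Mbps = 5,000,000 bits/s
time = 69,157,563,400.192 / 5,000,000 = 13,831.5127 s
13,831.5127 s / 3600 = 3.84 hours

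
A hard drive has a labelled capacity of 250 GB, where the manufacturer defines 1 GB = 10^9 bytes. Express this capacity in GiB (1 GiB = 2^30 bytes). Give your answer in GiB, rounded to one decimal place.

232.8 GiB

250 GB = 250 × 10^9 bytes = 250,000,000,000 bytes
1 GiB = 1,073,741,824 bytes
250,000,000,000 / 1,073,741,824 = 232.8 GiB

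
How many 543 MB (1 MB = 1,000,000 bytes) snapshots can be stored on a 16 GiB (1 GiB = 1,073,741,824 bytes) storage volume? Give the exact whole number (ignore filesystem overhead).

31

Capacity: 16 GiB = 17,179,869,184 bytes
Per item: 543 MB = 543,000,000 bytes
⌊17,179,869,184 / 543,000,000⌋ = 31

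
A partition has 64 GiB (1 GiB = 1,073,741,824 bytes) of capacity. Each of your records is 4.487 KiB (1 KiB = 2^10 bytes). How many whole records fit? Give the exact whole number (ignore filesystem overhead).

14,956,287

Capacity: 64 GiB = 68,719,476,736 bytes
Per item: 4.487 KiB = 4,594.688 bytes
⌊68,719,476,736 / 4,594.688⌋ = 14,956,287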